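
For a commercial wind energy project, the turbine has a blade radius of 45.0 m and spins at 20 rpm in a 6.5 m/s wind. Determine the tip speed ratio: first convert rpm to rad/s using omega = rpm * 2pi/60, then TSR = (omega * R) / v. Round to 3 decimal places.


Convert rotational speed to rad/s:
  omega = 20 * 2 * pi / 60 = 2.0944 rad/s
Compute tip speed:
  v_tip = omega * R = 2.0944 * 45.0 = 94.248 m/s
Tip speed ratio:
  TSR = v_tip / v_wind = 94.248 / 6.5 = 14.500

14.500


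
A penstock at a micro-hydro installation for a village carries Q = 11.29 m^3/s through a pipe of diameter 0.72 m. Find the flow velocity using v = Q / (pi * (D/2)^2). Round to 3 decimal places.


Compute pipe cross-sectional area:
  A = pi * (D/2)^2 = pi * (0.72/2)^2 = 0.4072 m^2
Calculate velocity:
  v = Q / A = 11.29 / 0.4072
  v = 27.729 m/s

27.729


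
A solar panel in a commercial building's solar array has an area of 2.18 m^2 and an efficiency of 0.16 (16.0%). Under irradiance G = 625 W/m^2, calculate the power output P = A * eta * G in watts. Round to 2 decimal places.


Use the solar power formula P = A * eta * G.
Given: A = 2.18 m^2, eta = 0.16, G = 625 W/m^2
P = 2.18 * 0.16 * 625
P = 218.00 W

218.00


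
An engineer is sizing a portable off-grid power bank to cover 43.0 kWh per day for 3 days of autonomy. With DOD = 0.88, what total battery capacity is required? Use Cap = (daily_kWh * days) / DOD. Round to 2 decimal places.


Total energy needed = daily * days = 43.0 * 3 = 129.0 kWh
Account for depth of discharge:
  Cap = total_energy / DOD = 129.0 / 0.88
  Cap = 146.59 kWh

146.59


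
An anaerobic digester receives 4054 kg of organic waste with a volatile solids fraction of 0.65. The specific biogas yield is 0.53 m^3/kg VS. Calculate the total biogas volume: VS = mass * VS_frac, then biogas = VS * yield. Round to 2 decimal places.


Compute volatile solids:
  VS = mass * VS_fraction = 4054 * 0.65 = 2635.1 kg
Calculate biogas volume:
  Biogas = VS * specific_yield = 2635.1 * 0.53
  Biogas = 1396.60 m^3

1396.60


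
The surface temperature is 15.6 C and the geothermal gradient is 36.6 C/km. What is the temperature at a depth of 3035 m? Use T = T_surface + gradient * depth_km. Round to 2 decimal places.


Convert depth to km: 3035 / 1000 = 3.035 km
Temperature increase = gradient * depth_km = 36.6 * 3.035 = 111.08 C
Temperature at depth = T_surface + delta_T = 15.6 + 111.08
T = 126.68 C

126.68


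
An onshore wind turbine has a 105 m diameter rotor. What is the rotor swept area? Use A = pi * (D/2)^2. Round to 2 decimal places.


Compute the rotor radius:
  r = D / 2 = 105 / 2 = 52.5 m
Calculate swept area:
  A = pi * r^2 = pi * 52.5^2
  A = 8659.01 m^2

8659.01


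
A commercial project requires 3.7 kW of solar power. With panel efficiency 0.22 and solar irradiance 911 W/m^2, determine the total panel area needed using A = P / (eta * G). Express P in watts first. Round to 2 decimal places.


Convert target power to watts: P = 3.7 * 1000 = 3700.0 W
Compute denominator: eta * G = 0.22 * 911 = 200.42
Required area A = P / (eta * G) = 3700.0 / 200.42
A = 18.46 m^2

18.46


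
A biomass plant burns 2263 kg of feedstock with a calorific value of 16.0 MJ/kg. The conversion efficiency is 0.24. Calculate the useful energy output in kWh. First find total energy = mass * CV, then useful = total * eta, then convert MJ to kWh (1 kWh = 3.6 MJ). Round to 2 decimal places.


Total energy = mass * CV = 2263 * 16.0 = 36208.0 MJ
Useful energy = total * eta = 36208.0 * 0.24 = 8689.92 MJ
Convert to kWh: 8689.92 / 3.6
Useful energy = 2413.87 kWh

2413.87


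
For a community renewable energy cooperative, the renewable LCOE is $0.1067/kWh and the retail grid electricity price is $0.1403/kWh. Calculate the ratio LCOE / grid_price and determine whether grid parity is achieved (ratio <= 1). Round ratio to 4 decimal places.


Compare LCOE to grid price:
  LCOE = $0.1067/kWh, Grid price = $0.1403/kWh
  Ratio = LCOE / grid_price = 0.1067 / 0.1403 = 0.7605
  Grid parity achieved (ratio <= 1)? yes

0.7605


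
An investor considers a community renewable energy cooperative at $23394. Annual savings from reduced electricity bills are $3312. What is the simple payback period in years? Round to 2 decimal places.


Simple payback period = initial cost / annual savings
Payback = 23394 / 3312
Payback = 7.06 years

7.06


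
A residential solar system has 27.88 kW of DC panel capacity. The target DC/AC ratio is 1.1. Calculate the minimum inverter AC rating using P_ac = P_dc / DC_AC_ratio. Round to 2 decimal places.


The inverter AC capacity is determined by the DC/AC ratio.
Given: P_dc = 27.88 kW, DC/AC ratio = 1.1
P_ac = P_dc / ratio = 27.88 / 1.1
P_ac = 25.35 kW

25.35


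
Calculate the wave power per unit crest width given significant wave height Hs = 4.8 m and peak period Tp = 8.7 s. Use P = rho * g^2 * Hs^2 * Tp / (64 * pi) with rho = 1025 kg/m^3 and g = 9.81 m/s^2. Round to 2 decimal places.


Apply wave power formula:
  g^2 = 9.81^2 = 96.2361
  Hs^2 = 4.8^2 = 23.04
  Numerator = rho * g^2 * Hs^2 * Tp = 1025 * 96.2361 * 23.04 * 8.7 = 19772592.12
  Denominator = 64 * pi = 201.0619
  P = 19772592.12 / 201.0619 = 98340.81 W/m

98340.81


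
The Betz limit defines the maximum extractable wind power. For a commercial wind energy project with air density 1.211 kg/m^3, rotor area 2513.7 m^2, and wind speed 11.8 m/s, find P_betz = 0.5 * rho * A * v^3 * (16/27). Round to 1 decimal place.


The Betz coefficient Cp_max = 16/27 = 0.5926
v^3 = 11.8^3 = 1643.032
P_betz = 0.5 * rho * A * v^3 * Cp_max
P_betz = 0.5 * 1.211 * 2513.7 * 1643.032 * 0.5926
P_betz = 1481937.3 W

1481937.3


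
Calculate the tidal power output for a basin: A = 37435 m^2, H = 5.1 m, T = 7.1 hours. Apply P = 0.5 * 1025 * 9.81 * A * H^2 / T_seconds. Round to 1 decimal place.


Convert period to seconds: T = 7.1 * 3600 = 25560.0 s
H^2 = 5.1^2 = 26.01
P = 0.5 * rho * g * A * H^2 / T
P = 0.5 * 1025 * 9.81 * 37435 * 26.01 / 25560.0
P = 191522.7 W

191522.7


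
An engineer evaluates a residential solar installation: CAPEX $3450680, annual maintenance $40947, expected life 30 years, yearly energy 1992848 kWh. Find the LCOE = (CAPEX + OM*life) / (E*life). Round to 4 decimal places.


Total cost = CAPEX + OM * lifetime = 3450680 + 40947 * 30 = 3450680 + 1228410 = 4679090
Total generation = annual * lifetime = 1992848 * 30 = 59785440 kWh
LCOE = 4679090 / 59785440
LCOE = 0.0783 $/kWh

0.0783


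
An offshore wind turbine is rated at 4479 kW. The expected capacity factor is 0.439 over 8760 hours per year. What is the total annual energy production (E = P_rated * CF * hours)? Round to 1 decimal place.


Annual energy = rated_kW * capacity_factor * hours_per_year
Given: P_rated = 4479 kW, CF = 0.439, hours = 8760
E = 4479 * 0.439 * 8760
E = 17224621.6 kWh

17224621.6


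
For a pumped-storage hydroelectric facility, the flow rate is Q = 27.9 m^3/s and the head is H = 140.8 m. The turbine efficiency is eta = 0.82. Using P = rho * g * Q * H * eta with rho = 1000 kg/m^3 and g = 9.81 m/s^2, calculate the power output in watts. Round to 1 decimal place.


Apply the hydropower formula P = rho * g * Q * H * eta
rho * g = 1000 * 9.81 = 9810.0
P = 9810.0 * 27.9 * 140.8 * 0.82
P = 31600191.7 W

31600191.7


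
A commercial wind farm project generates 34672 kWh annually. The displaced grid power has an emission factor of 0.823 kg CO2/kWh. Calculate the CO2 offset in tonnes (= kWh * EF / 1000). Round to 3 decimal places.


CO2 offset in kg = generation * emission_factor
CO2 offset = 34672 * 0.823 = 28535.06 kg
Convert to tonnes:
  CO2 offset = 28535.06 / 1000 = 28.535 tonnes

28.535


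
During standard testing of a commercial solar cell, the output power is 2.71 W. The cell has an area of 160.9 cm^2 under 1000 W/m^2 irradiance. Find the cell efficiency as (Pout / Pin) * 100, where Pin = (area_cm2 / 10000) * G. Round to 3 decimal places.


First compute the input power:
  Pin = area_cm2 / 10000 * G = 160.9 / 10000 * 1000 = 16.09 W
Then compute efficiency:
  Efficiency = (Pout / Pin) * 100 = (2.71 / 16.09) * 100
  Efficiency = 16.843%

16.843


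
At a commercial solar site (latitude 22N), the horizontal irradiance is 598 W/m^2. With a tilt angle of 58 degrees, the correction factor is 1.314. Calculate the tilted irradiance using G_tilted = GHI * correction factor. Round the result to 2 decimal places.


Identify the given values:
  GHI = 598 W/m^2, tilt correction factor = 1.314
Apply the formula G_tilted = GHI * factor:
  G_tilted = 598 * 1.314
  G_tilted = 785.77 W/m^2

785.77


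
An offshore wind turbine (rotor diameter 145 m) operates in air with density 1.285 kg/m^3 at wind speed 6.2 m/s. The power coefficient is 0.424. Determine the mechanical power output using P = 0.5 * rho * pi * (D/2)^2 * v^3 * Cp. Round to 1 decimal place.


Step 1 -- Compute swept area:
  A = pi * (D/2)^2 = pi * (145/2)^2 = 16513.0 m^2
Step 2 -- Apply wind power equation:
  P = 0.5 * rho * A * v^3 * Cp
  v^3 = 6.2^3 = 238.328
  P = 0.5 * 1.285 * 16513.0 * 238.328 * 0.424
  P = 1072111.5 W

1072111.5


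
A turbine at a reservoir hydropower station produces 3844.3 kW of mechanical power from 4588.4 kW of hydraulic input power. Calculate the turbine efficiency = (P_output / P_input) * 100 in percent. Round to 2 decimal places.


Turbine efficiency = (output power / input power) * 100
eta = (3844.3 / 4588.4) * 100
eta = 83.78%

83.78


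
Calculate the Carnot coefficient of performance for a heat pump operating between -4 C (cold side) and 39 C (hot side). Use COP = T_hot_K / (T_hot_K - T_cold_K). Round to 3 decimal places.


Convert to Kelvin:
  T_hot = 39 + 273.15 = 312.15 K
  T_cold = -4 + 273.15 = 269.15 K
Apply Carnot COP formula:
  COP = T_hot_K / (T_hot_K - T_cold_K) = 312.15 / 43.0
  COP = 7.259

7.259


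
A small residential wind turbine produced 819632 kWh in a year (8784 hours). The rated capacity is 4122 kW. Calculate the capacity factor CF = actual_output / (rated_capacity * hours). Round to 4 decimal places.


Capacity factor = actual output / maximum possible output
Maximum possible = rated * hours = 4122 * 8784 = 36207648 kWh
CF = 819632 / 36207648
CF = 0.0226

0.0226


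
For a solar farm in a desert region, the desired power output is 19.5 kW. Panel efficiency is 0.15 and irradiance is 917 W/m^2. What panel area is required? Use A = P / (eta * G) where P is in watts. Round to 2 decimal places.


Convert target power to watts: P = 19.5 * 1000 = 19500.0 W
Compute denominator: eta * G = 0.15 * 917 = 137.55
Required area A = P / (eta * G) = 19500.0 / 137.55
A = 141.77 m^2

141.77


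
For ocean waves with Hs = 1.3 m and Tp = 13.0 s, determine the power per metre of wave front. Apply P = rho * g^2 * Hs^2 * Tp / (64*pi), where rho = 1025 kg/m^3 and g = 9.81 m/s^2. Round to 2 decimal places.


Apply wave power formula:
  g^2 = 9.81^2 = 96.2361
  Hs^2 = 1.3^2 = 1.69
  Numerator = rho * g^2 * Hs^2 * Tp = 1025 * 96.2361 * 1.69 * 13.0 = 2167164.79
  Denominator = 64 * pi = 201.0619
  P = 2167164.79 / 201.0619 = 10778.59 W/m

10778.59


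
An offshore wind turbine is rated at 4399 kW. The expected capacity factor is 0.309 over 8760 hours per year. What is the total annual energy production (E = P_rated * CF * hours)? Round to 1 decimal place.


Annual energy = rated_kW * capacity_factor * hours_per_year
Given: P_rated = 4399 kW, CF = 0.309, hours = 8760
E = 4399 * 0.309 * 8760
E = 11907389.2 kWh

11907389.2


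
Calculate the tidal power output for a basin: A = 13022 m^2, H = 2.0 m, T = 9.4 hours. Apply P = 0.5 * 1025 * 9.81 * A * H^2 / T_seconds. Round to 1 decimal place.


Convert period to seconds: T = 9.4 * 3600 = 33840.0 s
H^2 = 2.0^2 = 4.0
P = 0.5 * rho * g * A * H^2 / T
P = 0.5 * 1025 * 9.81 * 13022 * 4.0 / 33840.0
P = 7738.7 W

7738.7


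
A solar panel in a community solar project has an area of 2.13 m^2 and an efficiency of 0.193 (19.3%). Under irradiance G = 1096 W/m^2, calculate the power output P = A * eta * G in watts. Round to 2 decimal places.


Use the solar power formula P = A * eta * G.
Given: A = 2.13 m^2, eta = 0.193, G = 1096 W/m^2
P = 2.13 * 0.193 * 1096
P = 450.55 W

450.55


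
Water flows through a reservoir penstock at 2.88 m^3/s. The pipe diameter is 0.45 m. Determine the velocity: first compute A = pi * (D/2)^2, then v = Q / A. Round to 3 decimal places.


Compute pipe cross-sectional area:
  A = pi * (D/2)^2 = pi * (0.45/2)^2 = 0.159 m^2
Calculate velocity:
  v = Q / A = 2.88 / 0.159
  v = 18.108 m/s

18.108


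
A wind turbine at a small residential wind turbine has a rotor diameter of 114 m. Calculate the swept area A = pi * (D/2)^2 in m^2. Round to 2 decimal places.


Compute the rotor radius:
  r = D / 2 = 114 / 2 = 57.0 m
Calculate swept area:
  A = pi * r^2 = pi * 57.0^2
  A = 10207.03 m^2

10207.03


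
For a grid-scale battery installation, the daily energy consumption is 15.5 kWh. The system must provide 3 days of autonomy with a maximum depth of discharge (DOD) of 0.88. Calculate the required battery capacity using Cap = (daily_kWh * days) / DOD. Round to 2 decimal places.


Total energy needed = daily * days = 15.5 * 3 = 46.5 kWh
Account for depth of discharge:
  Cap = total_energy / DOD = 46.5 / 0.88
  Cap = 52.84 kWh

52.84


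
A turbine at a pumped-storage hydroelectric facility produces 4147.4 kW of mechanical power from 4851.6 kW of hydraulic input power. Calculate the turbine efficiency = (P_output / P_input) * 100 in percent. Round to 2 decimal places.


Turbine efficiency = (output power / input power) * 100
eta = (4147.4 / 4851.6) * 100
eta = 85.49%

85.49


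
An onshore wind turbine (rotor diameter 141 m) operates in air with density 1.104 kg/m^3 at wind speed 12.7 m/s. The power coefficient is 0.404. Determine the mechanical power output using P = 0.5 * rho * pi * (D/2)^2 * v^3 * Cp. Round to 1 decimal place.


Step 1 -- Compute swept area:
  A = pi * (D/2)^2 = pi * (141/2)^2 = 15614.5 m^2
Step 2 -- Apply wind power equation:
  P = 0.5 * rho * A * v^3 * Cp
  v^3 = 12.7^3 = 2048.383
  P = 0.5 * 1.104 * 15614.5 * 2048.383 * 0.404
  P = 7132794.5 W

7132794.5


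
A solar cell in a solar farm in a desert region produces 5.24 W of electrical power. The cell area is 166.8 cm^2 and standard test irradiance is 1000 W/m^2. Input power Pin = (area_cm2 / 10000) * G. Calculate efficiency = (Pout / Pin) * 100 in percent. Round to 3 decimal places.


First compute the input power:
  Pin = area_cm2 / 10000 * G = 166.8 / 10000 * 1000 = 16.68 W
Then compute efficiency:
  Efficiency = (Pout / Pin) * 100 = (5.24 / 16.68) * 100
  Efficiency = 31.415%

31.415


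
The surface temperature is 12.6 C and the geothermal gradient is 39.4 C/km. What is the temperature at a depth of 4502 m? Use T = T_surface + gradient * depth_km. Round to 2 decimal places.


Convert depth to km: 4502 / 1000 = 4.502 km
Temperature increase = gradient * depth_km = 39.4 * 4.502 = 177.38 C
Temperature at depth = T_surface + delta_T = 12.6 + 177.38
T = 189.98 C

189.98


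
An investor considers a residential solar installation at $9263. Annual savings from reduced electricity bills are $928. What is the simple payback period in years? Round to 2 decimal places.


Simple payback period = initial cost / annual savings
Payback = 9263 / 928
Payback = 9.98 years

9.98


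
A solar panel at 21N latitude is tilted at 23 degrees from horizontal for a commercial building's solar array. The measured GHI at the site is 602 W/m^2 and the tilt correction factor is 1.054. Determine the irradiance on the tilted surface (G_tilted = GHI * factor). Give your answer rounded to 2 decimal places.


Identify the given values:
  GHI = 602 W/m^2, tilt correction factor = 1.054
Apply the formula G_tilted = GHI * factor:
  G_tilted = 602 * 1.054
  G_tilted = 634.51 W/m^2

634.51


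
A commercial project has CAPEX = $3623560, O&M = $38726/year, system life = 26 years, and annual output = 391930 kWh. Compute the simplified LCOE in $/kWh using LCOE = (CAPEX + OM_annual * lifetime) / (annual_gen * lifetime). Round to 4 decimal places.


Total cost = CAPEX + OM * lifetime = 3623560 + 38726 * 26 = 3623560 + 1006876 = 4630436
Total generation = annual * lifetime = 391930 * 26 = 10190180 kWh
LCOE = 4630436 / 10190180
LCOE = 0.4544 $/kWh

0.4544


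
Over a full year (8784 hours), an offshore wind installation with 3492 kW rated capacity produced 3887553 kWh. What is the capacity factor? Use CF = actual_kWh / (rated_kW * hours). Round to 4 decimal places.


Capacity factor = actual output / maximum possible output
Maximum possible = rated * hours = 3492 * 8784 = 30673728 kWh
CF = 3887553 / 30673728
CF = 0.1267

0.1267


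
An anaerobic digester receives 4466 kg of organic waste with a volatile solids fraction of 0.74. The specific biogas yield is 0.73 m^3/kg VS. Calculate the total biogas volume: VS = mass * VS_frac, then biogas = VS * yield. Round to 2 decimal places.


Compute volatile solids:
  VS = mass * VS_fraction = 4466 * 0.74 = 3304.84 kg
Calculate biogas volume:
  Biogas = VS * specific_yield = 3304.84 * 0.73
  Biogas = 2412.53 m^3

2412.53


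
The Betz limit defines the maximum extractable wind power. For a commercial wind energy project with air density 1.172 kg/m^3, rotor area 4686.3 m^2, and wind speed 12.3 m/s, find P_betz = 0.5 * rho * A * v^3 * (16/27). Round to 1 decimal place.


The Betz coefficient Cp_max = 16/27 = 0.5926
v^3 = 12.3^3 = 1860.867
P_betz = 0.5 * rho * A * v^3 * Cp_max
P_betz = 0.5 * 1.172 * 4686.3 * 1860.867 * 0.5926
P_betz = 3028302.5 W

3028302.5


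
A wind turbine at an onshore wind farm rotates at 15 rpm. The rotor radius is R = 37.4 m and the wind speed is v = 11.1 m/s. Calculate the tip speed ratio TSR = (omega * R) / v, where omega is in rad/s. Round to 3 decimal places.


Convert rotational speed to rad/s:
  omega = 15 * 2 * pi / 60 = 1.5708 rad/s
Compute tip speed:
  v_tip = omega * R = 1.5708 * 37.4 = 58.748 m/s
Tip speed ratio:
  TSR = v_tip / v_wind = 58.748 / 11.1 = 5.293

5.293


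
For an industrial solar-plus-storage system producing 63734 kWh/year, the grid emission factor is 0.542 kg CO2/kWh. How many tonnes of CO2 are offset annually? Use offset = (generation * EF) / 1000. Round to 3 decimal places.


CO2 offset in kg = generation * emission_factor
CO2 offset = 63734 * 0.542 = 34543.83 kg
Convert to tonnes:
  CO2 offset = 34543.83 / 1000 = 34.544 tonnes

34.544


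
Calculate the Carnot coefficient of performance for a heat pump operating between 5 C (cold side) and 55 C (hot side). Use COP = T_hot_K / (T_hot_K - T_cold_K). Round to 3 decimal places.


Convert to Kelvin:
  T_hot = 55 + 273.15 = 328.15 K
  T_cold = 5 + 273.15 = 278.15 K
Apply Carnot COP formula:
  COP = T_hot_K / (T_hot_K - T_cold_K) = 328.15 / 50.0
  COP = 6.563

6.563


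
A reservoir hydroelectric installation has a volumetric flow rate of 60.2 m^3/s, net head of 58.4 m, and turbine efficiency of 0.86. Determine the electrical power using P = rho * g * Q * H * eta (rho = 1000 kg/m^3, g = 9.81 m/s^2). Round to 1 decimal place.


Apply the hydropower formula P = rho * g * Q * H * eta
rho * g = 1000 * 9.81 = 9810.0
P = 9810.0 * 60.2 * 58.4 * 0.86
P = 29660385.9 W

29660385.9


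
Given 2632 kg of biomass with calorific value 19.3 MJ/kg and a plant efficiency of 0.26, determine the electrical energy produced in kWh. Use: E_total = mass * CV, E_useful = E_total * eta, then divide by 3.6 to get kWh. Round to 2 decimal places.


Total energy = mass * CV = 2632 * 19.3 = 50797.6 MJ
Useful energy = total * eta = 50797.6 * 0.26 = 13207.38 MJ
Convert to kWh: 13207.38 / 3.6
Useful energy = 3668.72 kWh

3668.72


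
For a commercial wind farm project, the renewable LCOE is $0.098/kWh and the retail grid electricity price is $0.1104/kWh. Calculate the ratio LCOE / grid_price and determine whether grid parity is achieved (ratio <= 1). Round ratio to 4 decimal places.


Compare LCOE to grid price:
  LCOE = $0.098/kWh, Grid price = $0.1104/kWh
  Ratio = LCOE / grid_price = 0.098 / 0.1104 = 0.8877
  Grid parity achieved (ratio <= 1)? yes

0.8877


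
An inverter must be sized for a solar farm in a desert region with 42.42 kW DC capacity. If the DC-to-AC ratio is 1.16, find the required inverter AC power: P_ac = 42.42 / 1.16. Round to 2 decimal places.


The inverter AC capacity is determined by the DC/AC ratio.
Given: P_dc = 42.42 kW, DC/AC ratio = 1.16
P_ac = P_dc / ratio = 42.42 / 1.16
P_ac = 36.57 kW

36.57


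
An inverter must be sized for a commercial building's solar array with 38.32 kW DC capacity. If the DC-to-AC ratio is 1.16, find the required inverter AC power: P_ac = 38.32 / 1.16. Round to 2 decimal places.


The inverter AC capacity is determined by the DC/AC ratio.
Given: P_dc = 38.32 kW, DC/AC ratio = 1.16
P_ac = P_dc / ratio = 38.32 / 1.16
P_ac = 33.03 kW

33.03


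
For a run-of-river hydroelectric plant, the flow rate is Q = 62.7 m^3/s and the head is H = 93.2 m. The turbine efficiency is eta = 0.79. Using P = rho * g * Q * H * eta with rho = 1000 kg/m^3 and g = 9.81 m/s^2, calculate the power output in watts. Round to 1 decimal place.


Apply the hydropower formula P = rho * g * Q * H * eta
rho * g = 1000 * 9.81 = 9810.0
P = 9810.0 * 62.7 * 93.2 * 0.79
P = 45287625.6 W

45287625.6


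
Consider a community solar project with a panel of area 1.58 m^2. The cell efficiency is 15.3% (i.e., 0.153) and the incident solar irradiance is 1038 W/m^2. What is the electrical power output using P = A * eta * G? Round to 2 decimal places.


Use the solar power formula P = A * eta * G.
Given: A = 1.58 m^2, eta = 0.153, G = 1038 W/m^2
P = 1.58 * 0.153 * 1038
P = 250.93 W

250.93


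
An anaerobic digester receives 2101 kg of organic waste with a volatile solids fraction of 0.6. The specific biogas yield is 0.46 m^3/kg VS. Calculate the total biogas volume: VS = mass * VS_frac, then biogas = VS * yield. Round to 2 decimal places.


Compute volatile solids:
  VS = mass * VS_fraction = 2101 * 0.6 = 1260.6 kg
Calculate biogas volume:
  Biogas = VS * specific_yield = 1260.6 * 0.46
  Biogas = 579.88 m^3

579.88


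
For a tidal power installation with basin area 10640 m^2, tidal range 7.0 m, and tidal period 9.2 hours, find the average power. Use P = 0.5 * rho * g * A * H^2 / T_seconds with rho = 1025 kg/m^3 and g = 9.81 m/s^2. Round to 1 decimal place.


Convert period to seconds: T = 9.2 * 3600 = 33120.0 s
H^2 = 7.0^2 = 49.0
P = 0.5 * rho * g * A * H^2 / T
P = 0.5 * 1025 * 9.81 * 10640 * 49.0 / 33120.0
P = 79142.6 W

79142.6


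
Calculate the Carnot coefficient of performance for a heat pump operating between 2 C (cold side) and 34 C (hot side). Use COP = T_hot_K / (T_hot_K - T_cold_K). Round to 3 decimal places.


Convert to Kelvin:
  T_hot = 34 + 273.15 = 307.15 K
  T_cold = 2 + 273.15 = 275.15 K
Apply Carnot COP formula:
  COP = T_hot_K / (T_hot_K - T_cold_K) = 307.15 / 32.0
  COP = 9.598

9.598


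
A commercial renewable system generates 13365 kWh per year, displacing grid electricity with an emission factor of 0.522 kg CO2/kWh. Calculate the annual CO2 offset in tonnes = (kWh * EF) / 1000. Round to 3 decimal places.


CO2 offset in kg = generation * emission_factor
CO2 offset = 13365 * 0.522 = 6976.53 kg
Convert to tonnes:
  CO2 offset = 6976.53 / 1000 = 6.977 tonnes

6.977


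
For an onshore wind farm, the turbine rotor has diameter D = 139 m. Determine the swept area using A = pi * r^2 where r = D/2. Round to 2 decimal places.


Compute the rotor radius:
  r = D / 2 = 139 / 2 = 69.5 m
Calculate swept area:
  A = pi * r^2 = pi * 69.5^2
  A = 15174.68 m^2

15174.68


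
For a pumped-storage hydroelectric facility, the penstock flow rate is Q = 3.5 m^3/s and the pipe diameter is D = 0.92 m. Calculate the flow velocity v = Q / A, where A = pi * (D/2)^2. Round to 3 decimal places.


Compute pipe cross-sectional area:
  A = pi * (D/2)^2 = pi * (0.92/2)^2 = 0.6648 m^2
Calculate velocity:
  v = Q / A = 3.5 / 0.6648
  v = 5.265 m/s

5.265


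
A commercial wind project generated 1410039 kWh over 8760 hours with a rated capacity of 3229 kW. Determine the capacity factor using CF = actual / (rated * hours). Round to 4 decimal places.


Capacity factor = actual output / maximum possible output
Maximum possible = rated * hours = 3229 * 8760 = 28286040 kWh
CF = 1410039 / 28286040
CF = 0.0498

0.0498


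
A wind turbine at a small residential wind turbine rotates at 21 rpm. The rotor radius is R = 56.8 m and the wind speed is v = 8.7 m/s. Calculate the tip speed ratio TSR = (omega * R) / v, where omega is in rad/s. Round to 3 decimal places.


Convert rotational speed to rad/s:
  omega = 21 * 2 * pi / 60 = 2.1991 rad/s
Compute tip speed:
  v_tip = omega * R = 2.1991 * 56.8 = 124.91 m/s
Tip speed ratio:
  TSR = v_tip / v_wind = 124.91 / 8.7 = 14.357

14.357


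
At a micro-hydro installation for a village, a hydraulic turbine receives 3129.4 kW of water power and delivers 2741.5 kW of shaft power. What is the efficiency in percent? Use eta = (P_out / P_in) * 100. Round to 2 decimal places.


Turbine efficiency = (output power / input power) * 100
eta = (2741.5 / 3129.4) * 100
eta = 87.60%

87.60


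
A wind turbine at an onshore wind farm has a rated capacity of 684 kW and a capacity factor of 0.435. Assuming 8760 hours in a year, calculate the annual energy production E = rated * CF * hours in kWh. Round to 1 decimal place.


Annual energy = rated_kW * capacity_factor * hours_per_year
Given: P_rated = 684 kW, CF = 0.435, hours = 8760
E = 684 * 0.435 * 8760
E = 2606450.4 kWh

2606450.4


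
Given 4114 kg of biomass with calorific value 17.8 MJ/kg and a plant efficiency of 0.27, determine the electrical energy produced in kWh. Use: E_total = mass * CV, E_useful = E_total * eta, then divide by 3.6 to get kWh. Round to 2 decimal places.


Total energy = mass * CV = 4114 * 17.8 = 73229.2 MJ
Useful energy = total * eta = 73229.2 * 0.27 = 19771.88 MJ
Convert to kWh: 19771.88 / 3.6
Useful energy = 5492.19 kWh

5492.19


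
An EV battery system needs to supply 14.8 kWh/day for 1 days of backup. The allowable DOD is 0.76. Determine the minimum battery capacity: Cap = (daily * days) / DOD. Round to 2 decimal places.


Total energy needed = daily * days = 14.8 * 1 = 14.8 kWh
Account for depth of discharge:
  Cap = total_energy / DOD = 14.8 / 0.76
  Cap = 19.47 kWh

19.47


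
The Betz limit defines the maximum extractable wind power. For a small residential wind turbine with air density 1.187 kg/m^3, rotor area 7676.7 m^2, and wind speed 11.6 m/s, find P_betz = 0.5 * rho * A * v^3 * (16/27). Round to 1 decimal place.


The Betz coefficient Cp_max = 16/27 = 0.5926
v^3 = 11.6^3 = 1560.896
P_betz = 0.5 * rho * A * v^3 * Cp_max
P_betz = 0.5 * 1.187 * 7676.7 * 1560.896 * 0.5926
P_betz = 4214300.3 W

4214300.3


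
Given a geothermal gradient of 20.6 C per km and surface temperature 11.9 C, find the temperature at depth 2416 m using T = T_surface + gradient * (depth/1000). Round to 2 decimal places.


Convert depth to km: 2416 / 1000 = 2.416 km
Temperature increase = gradient * depth_km = 20.6 * 2.416 = 49.77 C
Temperature at depth = T_surface + delta_T = 11.9 + 49.77
T = 61.67 C

61.67


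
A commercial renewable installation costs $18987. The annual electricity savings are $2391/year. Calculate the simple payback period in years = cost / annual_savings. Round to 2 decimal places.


Simple payback period = initial cost / annual savings
Payback = 18987 / 2391
Payback = 7.94 years

7.94


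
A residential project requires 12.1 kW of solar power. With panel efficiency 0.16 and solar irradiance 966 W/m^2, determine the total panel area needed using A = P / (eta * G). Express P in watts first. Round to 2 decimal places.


Convert target power to watts: P = 12.1 * 1000 = 12100.0 W
Compute denominator: eta * G = 0.16 * 966 = 154.56
Required area A = P / (eta * G) = 12100.0 / 154.56
A = 78.29 m^2

78.29


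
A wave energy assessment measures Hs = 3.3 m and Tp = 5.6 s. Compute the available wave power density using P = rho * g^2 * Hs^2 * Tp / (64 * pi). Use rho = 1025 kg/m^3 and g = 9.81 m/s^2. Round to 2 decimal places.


Apply wave power formula:
  g^2 = 9.81^2 = 96.2361
  Hs^2 = 3.3^2 = 10.89
  Numerator = rho * g^2 * Hs^2 * Tp = 1025 * 96.2361 * 10.89 * 5.6 = 6015583.88
  Denominator = 64 * pi = 201.0619
  P = 6015583.88 / 201.0619 = 29919.06 W/m

29919.06


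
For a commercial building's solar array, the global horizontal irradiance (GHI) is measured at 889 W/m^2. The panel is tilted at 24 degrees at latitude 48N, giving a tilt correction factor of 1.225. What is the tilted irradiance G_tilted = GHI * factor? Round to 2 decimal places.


Identify the given values:
  GHI = 889 W/m^2, tilt correction factor = 1.225
Apply the formula G_tilted = GHI * factor:
  G_tilted = 889 * 1.225
  G_tilted = 1089.03 W/m^2

1089.03


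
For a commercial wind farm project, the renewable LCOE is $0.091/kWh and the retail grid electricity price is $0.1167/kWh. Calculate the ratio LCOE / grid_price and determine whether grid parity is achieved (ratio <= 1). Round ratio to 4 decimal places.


Compare LCOE to grid price:
  LCOE = $0.091/kWh, Grid price = $0.1167/kWh
  Ratio = LCOE / grid_price = 0.091 / 0.1167 = 0.7798
  Grid parity achieved (ratio <= 1)? yes

0.7798


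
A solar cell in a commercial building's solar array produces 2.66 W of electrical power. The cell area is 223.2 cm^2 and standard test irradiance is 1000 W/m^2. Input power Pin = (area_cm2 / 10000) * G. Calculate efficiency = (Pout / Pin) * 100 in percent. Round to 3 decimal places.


First compute the input power:
  Pin = area_cm2 / 10000 * G = 223.2 / 10000 * 1000 = 22.32 W
Then compute efficiency:
  Efficiency = (Pout / Pin) * 100 = (2.66 / 22.32) * 100
  Efficiency = 11.918%

11.918


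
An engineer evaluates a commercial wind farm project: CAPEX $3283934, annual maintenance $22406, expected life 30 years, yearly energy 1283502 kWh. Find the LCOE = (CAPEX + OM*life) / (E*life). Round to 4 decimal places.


Total cost = CAPEX + OM * lifetime = 3283934 + 22406 * 30 = 3283934 + 672180 = 3956114
Total generation = annual * lifetime = 1283502 * 30 = 38505060 kWh
LCOE = 3956114 / 38505060
LCOE = 0.1027 $/kWh

0.1027


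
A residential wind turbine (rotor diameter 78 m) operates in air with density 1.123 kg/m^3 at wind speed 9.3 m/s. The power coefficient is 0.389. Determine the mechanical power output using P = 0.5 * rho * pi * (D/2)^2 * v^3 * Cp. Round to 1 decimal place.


Step 1 -- Compute swept area:
  A = pi * (D/2)^2 = pi * (78/2)^2 = 4778.36 m^2
Step 2 -- Apply wind power equation:
  P = 0.5 * rho * A * v^3 * Cp
  v^3 = 9.3^3 = 804.357
  P = 0.5 * 1.123 * 4778.36 * 804.357 * 0.389
  P = 839512.7 W

839512.7


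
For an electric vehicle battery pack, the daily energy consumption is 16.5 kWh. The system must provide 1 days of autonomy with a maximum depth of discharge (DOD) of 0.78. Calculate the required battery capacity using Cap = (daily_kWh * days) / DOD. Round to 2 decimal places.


Total energy needed = daily * days = 16.5 * 1 = 16.5 kWh
Account for depth of discharge:
  Cap = total_energy / DOD = 16.5 / 0.78
  Cap = 21.15 kWh

21.15


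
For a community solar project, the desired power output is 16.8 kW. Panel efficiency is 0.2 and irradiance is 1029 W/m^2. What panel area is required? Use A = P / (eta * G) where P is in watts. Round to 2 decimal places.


Convert target power to watts: P = 16.8 * 1000 = 16800.0 W
Compute denominator: eta * G = 0.2 * 1029 = 205.8
Required area A = P / (eta * G) = 16800.0 / 205.8
A = 81.63 m^2

81.63


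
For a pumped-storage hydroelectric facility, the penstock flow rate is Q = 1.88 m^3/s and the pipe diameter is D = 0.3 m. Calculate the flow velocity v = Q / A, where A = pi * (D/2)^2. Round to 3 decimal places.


Compute pipe cross-sectional area:
  A = pi * (D/2)^2 = pi * (0.3/2)^2 = 0.0707 m^2
Calculate velocity:
  v = Q / A = 1.88 / 0.0707
  v = 26.597 m/s

26.597


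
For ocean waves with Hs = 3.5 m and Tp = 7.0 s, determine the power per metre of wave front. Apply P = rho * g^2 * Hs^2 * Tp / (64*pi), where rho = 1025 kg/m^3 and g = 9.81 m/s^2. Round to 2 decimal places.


Apply wave power formula:
  g^2 = 9.81^2 = 96.2361
  Hs^2 = 3.5^2 = 12.25
  Numerator = rho * g^2 * Hs^2 * Tp = 1025 * 96.2361 * 12.25 * 7.0 = 8458551.71
  Denominator = 64 * pi = 201.0619
  P = 8458551.71 / 201.0619 = 42069.38 W/m

42069.38


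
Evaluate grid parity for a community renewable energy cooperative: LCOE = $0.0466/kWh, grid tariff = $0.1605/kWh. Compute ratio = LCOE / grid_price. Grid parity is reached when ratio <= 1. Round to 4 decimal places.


Compare LCOE to grid price:
  LCOE = $0.0466/kWh, Grid price = $0.1605/kWh
  Ratio = LCOE / grid_price = 0.0466 / 0.1605 = 0.2903
  Grid parity achieved (ratio <= 1)? yes

0.2903


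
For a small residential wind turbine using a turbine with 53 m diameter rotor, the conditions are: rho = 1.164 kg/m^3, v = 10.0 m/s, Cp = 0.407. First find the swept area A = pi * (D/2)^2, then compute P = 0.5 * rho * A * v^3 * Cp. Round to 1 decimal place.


Step 1 -- Compute swept area:
  A = pi * (D/2)^2 = pi * (53/2)^2 = 2206.18 m^2
Step 2 -- Apply wind power equation:
  P = 0.5 * rho * A * v^3 * Cp
  v^3 = 10.0^3 = 1000.0
  P = 0.5 * 1.164 * 2206.18 * 1000.0 * 0.407
  P = 522587.5 W

522587.5


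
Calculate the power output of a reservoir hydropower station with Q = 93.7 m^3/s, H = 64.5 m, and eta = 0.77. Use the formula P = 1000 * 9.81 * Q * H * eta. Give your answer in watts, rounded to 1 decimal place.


Apply the hydropower formula P = rho * g * Q * H * eta
rho * g = 1000 * 9.81 = 9810.0
P = 9810.0 * 93.7 * 64.5 * 0.77
P = 45651919.0 W

45651919.0


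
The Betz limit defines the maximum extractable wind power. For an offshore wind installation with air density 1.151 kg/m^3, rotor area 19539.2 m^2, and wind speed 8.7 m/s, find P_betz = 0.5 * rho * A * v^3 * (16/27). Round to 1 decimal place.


The Betz coefficient Cp_max = 16/27 = 0.5926
v^3 = 8.7^3 = 658.503
P_betz = 0.5 * rho * A * v^3 * Cp_max
P_betz = 0.5 * 1.151 * 19539.2 * 658.503 * 0.5926
P_betz = 4387994.6 W

4387994.6


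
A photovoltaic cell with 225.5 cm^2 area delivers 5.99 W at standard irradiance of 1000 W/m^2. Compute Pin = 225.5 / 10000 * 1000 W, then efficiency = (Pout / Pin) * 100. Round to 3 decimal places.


First compute the input power:
  Pin = area_cm2 / 10000 * G = 225.5 / 10000 * 1000 = 22.55 W
Then compute efficiency:
  Efficiency = (Pout / Pin) * 100 = (5.99 / 22.55) * 100
  Efficiency = 26.563%

26.563


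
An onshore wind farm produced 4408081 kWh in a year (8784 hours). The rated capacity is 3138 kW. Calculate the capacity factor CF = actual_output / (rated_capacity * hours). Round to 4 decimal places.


Capacity factor = actual output / maximum possible output
Maximum possible = rated * hours = 3138 * 8784 = 27564192 kWh
CF = 4408081 / 27564192
CF = 0.1599

0.1599


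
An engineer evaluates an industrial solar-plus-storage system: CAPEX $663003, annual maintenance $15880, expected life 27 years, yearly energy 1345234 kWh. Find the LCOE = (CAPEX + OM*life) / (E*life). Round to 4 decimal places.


Total cost = CAPEX + OM * lifetime = 663003 + 15880 * 27 = 663003 + 428760 = 1091763
Total generation = annual * lifetime = 1345234 * 27 = 36321318 kWh
LCOE = 1091763 / 36321318
LCOE = 0.0301 $/kWh

0.0301


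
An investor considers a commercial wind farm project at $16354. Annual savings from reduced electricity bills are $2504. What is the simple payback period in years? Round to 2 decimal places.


Simple payback period = initial cost / annual savings
Payback = 16354 / 2504
Payback = 6.53 years

6.53


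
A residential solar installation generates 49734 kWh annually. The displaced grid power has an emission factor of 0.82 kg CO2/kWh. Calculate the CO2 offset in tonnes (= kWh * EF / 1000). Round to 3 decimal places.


CO2 offset in kg = generation * emission_factor
CO2 offset = 49734 * 0.82 = 40781.88 kg
Convert to tonnes:
  CO2 offset = 40781.88 / 1000 = 40.782 tonnes

40.782


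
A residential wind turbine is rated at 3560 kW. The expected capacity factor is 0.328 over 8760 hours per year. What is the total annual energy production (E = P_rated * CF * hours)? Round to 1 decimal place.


Annual energy = rated_kW * capacity_factor * hours_per_year
Given: P_rated = 3560 kW, CF = 0.328, hours = 8760
E = 3560 * 0.328 * 8760
E = 10228876.8 kWh

10228876.8


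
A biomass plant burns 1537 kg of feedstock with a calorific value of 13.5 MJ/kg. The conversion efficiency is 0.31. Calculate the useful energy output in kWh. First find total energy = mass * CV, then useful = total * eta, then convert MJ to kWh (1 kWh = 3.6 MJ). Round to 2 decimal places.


Total energy = mass * CV = 1537 * 13.5 = 20749.5 MJ
Useful energy = total * eta = 20749.5 * 0.31 = 6432.35 MJ
Convert to kWh: 6432.35 / 3.6
Useful energy = 1786.76 kWh

1786.76


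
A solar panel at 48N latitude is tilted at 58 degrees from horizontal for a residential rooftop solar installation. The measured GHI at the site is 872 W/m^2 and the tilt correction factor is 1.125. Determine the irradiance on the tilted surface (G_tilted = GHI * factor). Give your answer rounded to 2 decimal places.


Identify the given values:
  GHI = 872 W/m^2, tilt correction factor = 1.125
Apply the formula G_tilted = GHI * factor:
  G_tilted = 872 * 1.125
  G_tilted = 981.00 W/m^2

981.00


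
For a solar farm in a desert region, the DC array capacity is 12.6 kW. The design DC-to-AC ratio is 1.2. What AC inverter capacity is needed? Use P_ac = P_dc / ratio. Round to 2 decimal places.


The inverter AC capacity is determined by the DC/AC ratio.
Given: P_dc = 12.6 kW, DC/AC ratio = 1.2
P_ac = P_dc / ratio = 12.6 / 1.2
P_ac = 10.50 kW

10.50


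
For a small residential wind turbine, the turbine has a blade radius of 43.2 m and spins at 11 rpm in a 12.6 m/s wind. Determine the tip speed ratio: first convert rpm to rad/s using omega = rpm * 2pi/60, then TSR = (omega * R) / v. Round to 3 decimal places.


Convert rotational speed to rad/s:
  omega = 11 * 2 * pi / 60 = 1.1519 rad/s
Compute tip speed:
  v_tip = omega * R = 1.1519 * 43.2 = 49.763 m/s
Tip speed ratio:
  TSR = v_tip / v_wind = 49.763 / 12.6 = 3.949

3.949


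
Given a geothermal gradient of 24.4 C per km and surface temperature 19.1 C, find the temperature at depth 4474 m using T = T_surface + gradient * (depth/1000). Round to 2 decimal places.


Convert depth to km: 4474 / 1000 = 4.474 km
Temperature increase = gradient * depth_km = 24.4 * 4.474 = 109.17 C
Temperature at depth = T_surface + delta_T = 19.1 + 109.17
T = 128.27 C

128.27


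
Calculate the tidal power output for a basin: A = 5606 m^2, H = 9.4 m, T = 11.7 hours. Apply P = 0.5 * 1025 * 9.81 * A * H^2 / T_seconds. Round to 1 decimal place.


Convert period to seconds: T = 11.7 * 3600 = 42120.0 s
H^2 = 9.4^2 = 88.36
P = 0.5 * rho * g * A * H^2 / T
P = 0.5 * 1025 * 9.81 * 5606 * 88.36 / 42120.0
P = 59126.7 W

59126.7


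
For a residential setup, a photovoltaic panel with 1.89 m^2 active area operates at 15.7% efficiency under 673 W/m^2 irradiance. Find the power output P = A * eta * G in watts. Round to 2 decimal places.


Use the solar power formula P = A * eta * G.
Given: A = 1.89 m^2, eta = 0.157, G = 673 W/m^2
P = 1.89 * 0.157 * 673
P = 199.70 W

199.70


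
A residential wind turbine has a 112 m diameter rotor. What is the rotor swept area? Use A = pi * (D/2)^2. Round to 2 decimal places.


Compute the rotor radius:
  r = D / 2 = 112 / 2 = 56.0 m
Calculate swept area:
  A = pi * r^2 = pi * 56.0^2
  A = 9852.03 m^2

9852.03


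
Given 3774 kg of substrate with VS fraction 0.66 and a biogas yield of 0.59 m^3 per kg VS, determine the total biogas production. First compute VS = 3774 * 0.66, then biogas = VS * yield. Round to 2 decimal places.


Compute volatile solids:
  VS = mass * VS_fraction = 3774 * 0.66 = 2490.84 kg
Calculate biogas volume:
  Biogas = VS * specific_yield = 2490.84 * 0.59
  Biogas = 1469.60 m^3

1469.60
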